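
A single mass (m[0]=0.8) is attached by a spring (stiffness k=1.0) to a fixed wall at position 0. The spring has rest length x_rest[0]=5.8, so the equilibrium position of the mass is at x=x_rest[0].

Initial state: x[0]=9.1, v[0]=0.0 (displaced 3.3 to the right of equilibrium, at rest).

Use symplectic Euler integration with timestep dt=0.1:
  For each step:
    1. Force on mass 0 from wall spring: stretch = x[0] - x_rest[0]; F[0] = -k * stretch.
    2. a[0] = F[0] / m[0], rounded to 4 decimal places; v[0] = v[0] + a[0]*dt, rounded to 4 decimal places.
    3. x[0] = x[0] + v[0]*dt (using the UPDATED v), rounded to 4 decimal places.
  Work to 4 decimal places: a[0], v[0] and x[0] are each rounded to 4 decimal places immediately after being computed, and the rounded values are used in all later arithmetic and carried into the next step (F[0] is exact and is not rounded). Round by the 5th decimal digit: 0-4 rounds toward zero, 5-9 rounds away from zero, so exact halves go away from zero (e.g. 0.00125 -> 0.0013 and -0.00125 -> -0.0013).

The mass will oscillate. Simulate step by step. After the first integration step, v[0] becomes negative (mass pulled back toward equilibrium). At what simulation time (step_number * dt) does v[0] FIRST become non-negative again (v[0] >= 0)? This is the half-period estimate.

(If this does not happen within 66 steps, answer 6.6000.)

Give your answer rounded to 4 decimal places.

Answer: 2.9000

Derivation:
Step 0: x=[9.1000] v=[0.0000]
Step 1: x=[9.0588] v=[-0.4125]
Step 2: x=[8.9768] v=[-0.8199]
Step 3: x=[8.8551] v=[-1.2170]
Step 4: x=[8.6952] v=[-1.5989]
Step 5: x=[8.4991] v=[-1.9608]
Step 6: x=[8.2693] v=[-2.2982]
Step 7: x=[8.0086] v=[-2.6069]
Step 8: x=[7.7203] v=[-2.8830]
Step 9: x=[7.4080] v=[-3.1230]
Step 10: x=[7.0756] v=[-3.3240]
Step 11: x=[6.7273] v=[-3.4835]
Step 12: x=[6.3674] v=[-3.5994]
Step 13: x=[6.0004] v=[-3.6703]
Step 14: x=[5.6309] v=[-3.6954]
Step 15: x=[5.2635] v=[-3.6743]
Step 16: x=[4.9028] v=[-3.6072]
Step 17: x=[4.5533] v=[-3.4951]
Step 18: x=[4.2194] v=[-3.3393]
Step 19: x=[3.9052] v=[-3.1417]
Step 20: x=[3.6147] v=[-2.9049]
Step 21: x=[3.3515] v=[-2.6317]
Step 22: x=[3.1189] v=[-2.3256]
Step 23: x=[2.9199] v=[-1.9905]
Step 24: x=[2.7569] v=[-1.6305]
Step 25: x=[2.6319] v=[-1.2501]
Step 26: x=[2.5465] v=[-0.8541]
Step 27: x=[2.5018] v=[-0.4474]
Step 28: x=[2.4983] v=[-0.0351]
Step 29: x=[2.5361] v=[0.3776]
First v>=0 after going negative at step 29, time=2.9000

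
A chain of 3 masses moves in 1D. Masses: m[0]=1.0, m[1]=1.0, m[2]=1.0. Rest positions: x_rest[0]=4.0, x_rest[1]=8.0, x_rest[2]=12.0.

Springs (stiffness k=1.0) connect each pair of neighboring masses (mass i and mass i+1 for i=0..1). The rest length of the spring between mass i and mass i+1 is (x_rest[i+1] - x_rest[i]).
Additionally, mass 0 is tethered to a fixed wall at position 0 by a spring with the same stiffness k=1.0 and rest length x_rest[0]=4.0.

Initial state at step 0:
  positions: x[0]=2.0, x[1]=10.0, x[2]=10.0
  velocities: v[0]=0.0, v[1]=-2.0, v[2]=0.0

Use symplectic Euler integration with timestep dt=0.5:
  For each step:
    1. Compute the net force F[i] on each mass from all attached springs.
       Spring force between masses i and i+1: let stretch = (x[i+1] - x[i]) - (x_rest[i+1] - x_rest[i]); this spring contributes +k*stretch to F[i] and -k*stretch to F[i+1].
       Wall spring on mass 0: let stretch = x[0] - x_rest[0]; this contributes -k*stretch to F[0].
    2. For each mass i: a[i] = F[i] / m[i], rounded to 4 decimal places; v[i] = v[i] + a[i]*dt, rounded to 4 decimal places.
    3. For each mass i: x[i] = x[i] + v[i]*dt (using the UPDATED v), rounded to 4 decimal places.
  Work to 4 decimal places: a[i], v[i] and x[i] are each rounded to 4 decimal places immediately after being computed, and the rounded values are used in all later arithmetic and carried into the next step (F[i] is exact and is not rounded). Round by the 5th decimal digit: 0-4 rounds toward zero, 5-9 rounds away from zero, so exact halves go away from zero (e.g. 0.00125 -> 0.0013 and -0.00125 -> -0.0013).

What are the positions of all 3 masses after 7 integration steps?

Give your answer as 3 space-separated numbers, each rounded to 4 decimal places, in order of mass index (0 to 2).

Step 0: x=[2.0000 10.0000 10.0000] v=[0.0000 -2.0000 0.0000]
Step 1: x=[3.5000 7.0000 11.0000] v=[3.0000 -6.0000 2.0000]
Step 2: x=[5.0000 4.1250 12.0000] v=[3.0000 -5.7500 2.0000]
Step 3: x=[5.0313 3.4375 12.0313] v=[0.0625 -1.3750 0.0625]
Step 4: x=[3.4063 5.2969 10.9141] v=[-3.2501 3.7188 -2.2344]
Step 5: x=[1.4023 8.0880 9.3926] v=[-4.0080 5.5821 -3.0430]
Step 6: x=[0.7192 9.5338 8.5450] v=[-1.3663 2.8916 -1.6953]
Step 7: x=[2.0599 8.5288 8.9446] v=[2.6814 -2.0101 0.7991]

Answer: 2.0599 8.5288 8.9446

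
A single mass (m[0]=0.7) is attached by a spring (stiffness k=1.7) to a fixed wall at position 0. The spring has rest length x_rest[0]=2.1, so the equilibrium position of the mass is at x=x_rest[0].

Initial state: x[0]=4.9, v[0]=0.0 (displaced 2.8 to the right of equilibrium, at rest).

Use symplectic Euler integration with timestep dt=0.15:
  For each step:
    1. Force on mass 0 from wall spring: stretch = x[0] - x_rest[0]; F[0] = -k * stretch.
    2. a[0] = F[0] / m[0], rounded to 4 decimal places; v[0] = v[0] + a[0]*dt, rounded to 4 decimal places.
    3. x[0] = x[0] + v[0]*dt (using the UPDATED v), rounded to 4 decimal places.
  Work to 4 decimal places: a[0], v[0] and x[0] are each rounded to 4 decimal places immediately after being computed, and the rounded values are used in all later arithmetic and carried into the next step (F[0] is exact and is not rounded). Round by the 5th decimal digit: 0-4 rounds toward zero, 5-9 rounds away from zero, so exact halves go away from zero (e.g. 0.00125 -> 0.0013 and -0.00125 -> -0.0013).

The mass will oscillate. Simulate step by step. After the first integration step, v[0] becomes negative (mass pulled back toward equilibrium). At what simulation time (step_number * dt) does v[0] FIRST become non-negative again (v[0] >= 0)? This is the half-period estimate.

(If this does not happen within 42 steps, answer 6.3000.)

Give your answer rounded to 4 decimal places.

Answer: 2.1000

Derivation:
Step 0: x=[4.9000] v=[0.0000]
Step 1: x=[4.7470] v=[-1.0200]
Step 2: x=[4.4494] v=[-1.9843]
Step 3: x=[4.0234] v=[-2.8402]
Step 4: x=[3.4923] v=[-3.5409]
Step 5: x=[2.8851] v=[-4.0481]
Step 6: x=[2.2350] v=[-4.3341]
Step 7: x=[1.5775] v=[-4.3833]
Step 8: x=[0.9486] v=[-4.1930]
Step 9: x=[0.3826] v=[-3.7736]
Step 10: x=[-0.0896] v=[-3.1480]
Step 11: x=[-0.4422] v=[-2.3504]
Step 12: x=[-0.6558] v=[-1.4243]
Step 13: x=[-0.7189] v=[-0.4204]
Step 14: x=[-0.6279] v=[0.6065]
First v>=0 after going negative at step 14, time=2.1000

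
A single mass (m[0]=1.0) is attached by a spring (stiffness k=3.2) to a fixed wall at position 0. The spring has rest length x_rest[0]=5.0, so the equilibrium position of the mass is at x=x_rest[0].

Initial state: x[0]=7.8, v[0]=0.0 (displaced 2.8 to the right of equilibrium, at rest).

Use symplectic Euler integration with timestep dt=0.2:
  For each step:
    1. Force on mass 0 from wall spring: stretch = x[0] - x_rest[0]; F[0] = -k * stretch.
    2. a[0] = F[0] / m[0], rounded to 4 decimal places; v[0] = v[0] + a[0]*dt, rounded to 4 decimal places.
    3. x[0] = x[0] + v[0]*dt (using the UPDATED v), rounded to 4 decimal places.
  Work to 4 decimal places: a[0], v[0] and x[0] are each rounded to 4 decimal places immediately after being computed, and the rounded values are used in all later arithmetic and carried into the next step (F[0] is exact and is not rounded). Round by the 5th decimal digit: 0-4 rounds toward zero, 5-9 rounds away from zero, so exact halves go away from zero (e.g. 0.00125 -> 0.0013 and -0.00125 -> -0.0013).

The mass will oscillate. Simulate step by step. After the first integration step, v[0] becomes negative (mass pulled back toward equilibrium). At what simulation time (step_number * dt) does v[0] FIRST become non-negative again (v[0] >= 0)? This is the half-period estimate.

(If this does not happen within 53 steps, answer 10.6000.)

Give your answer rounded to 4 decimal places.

Answer: 1.8000

Derivation:
Step 0: x=[7.8000] v=[0.0000]
Step 1: x=[7.4416] v=[-1.7920]
Step 2: x=[6.7707] v=[-3.3546]
Step 3: x=[5.8731] v=[-4.4878]
Step 4: x=[4.8638] v=[-5.0466]
Step 5: x=[3.8719] v=[-4.9594]
Step 6: x=[3.0244] v=[-4.2374]
Step 7: x=[2.4298] v=[-2.9730]
Step 8: x=[2.1642] v=[-1.3281]
Step 9: x=[2.2616] v=[0.4868]
First v>=0 after going negative at step 9, time=1.8000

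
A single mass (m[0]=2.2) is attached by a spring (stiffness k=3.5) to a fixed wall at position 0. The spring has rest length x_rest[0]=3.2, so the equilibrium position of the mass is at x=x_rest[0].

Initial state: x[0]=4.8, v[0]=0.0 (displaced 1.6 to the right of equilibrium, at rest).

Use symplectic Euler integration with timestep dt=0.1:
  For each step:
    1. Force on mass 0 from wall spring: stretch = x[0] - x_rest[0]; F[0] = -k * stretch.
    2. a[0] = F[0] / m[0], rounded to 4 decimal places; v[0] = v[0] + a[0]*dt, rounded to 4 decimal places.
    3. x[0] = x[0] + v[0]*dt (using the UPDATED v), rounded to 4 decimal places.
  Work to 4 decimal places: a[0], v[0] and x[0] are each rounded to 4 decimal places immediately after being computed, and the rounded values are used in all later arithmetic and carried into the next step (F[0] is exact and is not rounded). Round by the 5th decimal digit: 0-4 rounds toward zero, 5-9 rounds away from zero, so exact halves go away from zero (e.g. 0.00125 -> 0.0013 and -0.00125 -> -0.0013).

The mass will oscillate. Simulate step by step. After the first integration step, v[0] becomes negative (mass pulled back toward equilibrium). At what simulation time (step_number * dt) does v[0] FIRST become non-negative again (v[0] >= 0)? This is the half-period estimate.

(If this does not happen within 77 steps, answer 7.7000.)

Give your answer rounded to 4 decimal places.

Answer: 2.5000

Derivation:
Step 0: x=[4.8000] v=[0.0000]
Step 1: x=[4.7745] v=[-0.2546]
Step 2: x=[4.7240] v=[-0.5051]
Step 3: x=[4.6492] v=[-0.7476]
Step 4: x=[4.5514] v=[-0.9782]
Step 5: x=[4.4321] v=[-1.1932]
Step 6: x=[4.2932] v=[-1.3892]
Step 7: x=[4.1369] v=[-1.5631]
Step 8: x=[3.9657] v=[-1.7122]
Step 9: x=[3.7823] v=[-1.8340]
Step 10: x=[3.5896] v=[-1.9266]
Step 11: x=[3.3907] v=[-1.9886]
Step 12: x=[3.1888] v=[-2.0189]
Step 13: x=[2.9871] v=[-2.0171]
Step 14: x=[2.7888] v=[-1.9832]
Step 15: x=[2.5970] v=[-1.9178]
Step 16: x=[2.4148] v=[-1.8219]
Step 17: x=[2.2451] v=[-1.6970]
Step 18: x=[2.0906] v=[-1.5451]
Step 19: x=[1.9537] v=[-1.3686]
Step 20: x=[1.8367] v=[-1.1703]
Step 21: x=[1.7414] v=[-0.9534]
Step 22: x=[1.6693] v=[-0.7214]
Step 23: x=[1.6215] v=[-0.4779]
Step 24: x=[1.5988] v=[-0.2268]
Step 25: x=[1.6016] v=[0.0279]
First v>=0 after going negative at step 25, time=2.5000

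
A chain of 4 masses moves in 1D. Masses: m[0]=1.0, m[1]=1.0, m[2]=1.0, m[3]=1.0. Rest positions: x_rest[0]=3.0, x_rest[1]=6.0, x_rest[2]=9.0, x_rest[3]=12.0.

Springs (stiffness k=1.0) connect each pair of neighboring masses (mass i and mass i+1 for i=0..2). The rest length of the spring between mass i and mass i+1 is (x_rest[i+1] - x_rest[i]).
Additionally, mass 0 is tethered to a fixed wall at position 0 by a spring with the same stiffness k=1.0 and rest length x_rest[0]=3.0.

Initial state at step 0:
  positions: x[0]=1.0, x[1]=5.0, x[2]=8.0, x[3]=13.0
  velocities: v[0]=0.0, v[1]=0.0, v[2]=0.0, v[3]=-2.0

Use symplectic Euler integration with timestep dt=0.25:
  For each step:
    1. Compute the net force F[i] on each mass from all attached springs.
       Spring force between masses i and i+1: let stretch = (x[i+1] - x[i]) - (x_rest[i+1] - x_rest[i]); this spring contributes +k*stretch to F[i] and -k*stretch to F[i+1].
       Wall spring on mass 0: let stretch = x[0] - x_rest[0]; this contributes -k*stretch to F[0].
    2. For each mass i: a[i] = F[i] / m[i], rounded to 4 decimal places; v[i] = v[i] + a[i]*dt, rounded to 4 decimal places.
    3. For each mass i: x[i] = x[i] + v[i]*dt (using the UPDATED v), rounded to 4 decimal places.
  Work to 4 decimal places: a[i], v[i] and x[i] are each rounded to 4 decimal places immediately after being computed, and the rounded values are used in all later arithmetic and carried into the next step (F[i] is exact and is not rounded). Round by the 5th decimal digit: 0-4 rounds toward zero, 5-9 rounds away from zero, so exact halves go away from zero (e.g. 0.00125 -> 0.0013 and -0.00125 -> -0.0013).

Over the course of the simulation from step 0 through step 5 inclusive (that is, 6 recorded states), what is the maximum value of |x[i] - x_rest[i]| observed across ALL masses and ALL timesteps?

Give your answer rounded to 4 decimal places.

Answer: 2.3507

Derivation:
Step 0: x=[1.0000 5.0000 8.0000 13.0000] v=[0.0000 0.0000 0.0000 -2.0000]
Step 1: x=[1.1875 4.9375 8.1250 12.3750] v=[0.7500 -0.2500 0.5000 -2.5000]
Step 2: x=[1.5352 4.8399 8.3164 11.6719] v=[1.3906 -0.3906 0.7656 -2.8125]
Step 3: x=[1.9935 4.7530 8.5003 10.9466] v=[1.8330 -0.3477 0.7354 -2.9014]
Step 4: x=[2.4996 4.7278 8.6029 10.2559] v=[2.0245 -0.1008 0.4102 -2.7630]
Step 5: x=[2.9888 4.8055 8.5666 9.6493] v=[1.9567 0.3109 -0.1453 -2.4263]
Max displacement = 2.3507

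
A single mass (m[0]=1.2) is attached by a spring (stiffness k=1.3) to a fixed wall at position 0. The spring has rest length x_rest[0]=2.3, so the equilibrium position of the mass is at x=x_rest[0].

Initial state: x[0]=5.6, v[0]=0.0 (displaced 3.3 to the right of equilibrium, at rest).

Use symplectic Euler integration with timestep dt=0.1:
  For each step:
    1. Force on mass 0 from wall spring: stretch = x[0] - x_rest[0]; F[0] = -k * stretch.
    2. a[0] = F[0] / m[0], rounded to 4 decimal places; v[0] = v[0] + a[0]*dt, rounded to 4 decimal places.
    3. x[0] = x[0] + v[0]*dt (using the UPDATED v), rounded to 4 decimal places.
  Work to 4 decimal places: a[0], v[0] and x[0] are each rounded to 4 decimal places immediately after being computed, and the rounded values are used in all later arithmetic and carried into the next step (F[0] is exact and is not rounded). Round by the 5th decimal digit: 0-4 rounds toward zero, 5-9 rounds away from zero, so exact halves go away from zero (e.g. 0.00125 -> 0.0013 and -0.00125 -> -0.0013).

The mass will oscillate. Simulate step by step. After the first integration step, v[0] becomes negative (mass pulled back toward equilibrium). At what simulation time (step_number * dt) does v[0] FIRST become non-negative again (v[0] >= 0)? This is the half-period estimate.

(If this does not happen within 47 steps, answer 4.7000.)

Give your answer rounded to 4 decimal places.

Answer: 3.1000

Derivation:
Step 0: x=[5.6000] v=[0.0000]
Step 1: x=[5.5643] v=[-0.3575]
Step 2: x=[5.4932] v=[-0.7111]
Step 3: x=[5.3875] v=[-1.0570]
Step 4: x=[5.2484] v=[-1.3915]
Step 5: x=[5.0773] v=[-1.7109]
Step 6: x=[4.8761] v=[-2.0118]
Step 7: x=[4.6470] v=[-2.2909]
Step 8: x=[4.3925] v=[-2.5452]
Step 9: x=[4.1153] v=[-2.7719]
Step 10: x=[3.8184] v=[-2.9686]
Step 11: x=[3.5051] v=[-3.1331]
Step 12: x=[3.1787] v=[-3.2637]
Step 13: x=[2.8428] v=[-3.3589]
Step 14: x=[2.5010] v=[-3.4177]
Step 15: x=[2.1571] v=[-3.4395]
Step 16: x=[1.8147] v=[-3.4240]
Step 17: x=[1.4776] v=[-3.3714]
Step 18: x=[1.1494] v=[-3.2823]
Step 19: x=[0.8336] v=[-3.1577]
Step 20: x=[0.5337] v=[-2.9988]
Step 21: x=[0.2530] v=[-2.8075]
Step 22: x=[-0.0056] v=[-2.5857]
Step 23: x=[-0.2392] v=[-2.3359]
Step 24: x=[-0.4453] v=[-2.0608]
Step 25: x=[-0.6216] v=[-1.7634]
Step 26: x=[-0.7663] v=[-1.4469]
Step 27: x=[-0.8778] v=[-1.1147]
Step 28: x=[-0.9548] v=[-0.7704]
Step 29: x=[-0.9966] v=[-0.4178]
Step 30: x=[-1.0027] v=[-0.0607]
Step 31: x=[-0.9730] v=[0.2971]
First v>=0 after going negative at step 31, time=3.1000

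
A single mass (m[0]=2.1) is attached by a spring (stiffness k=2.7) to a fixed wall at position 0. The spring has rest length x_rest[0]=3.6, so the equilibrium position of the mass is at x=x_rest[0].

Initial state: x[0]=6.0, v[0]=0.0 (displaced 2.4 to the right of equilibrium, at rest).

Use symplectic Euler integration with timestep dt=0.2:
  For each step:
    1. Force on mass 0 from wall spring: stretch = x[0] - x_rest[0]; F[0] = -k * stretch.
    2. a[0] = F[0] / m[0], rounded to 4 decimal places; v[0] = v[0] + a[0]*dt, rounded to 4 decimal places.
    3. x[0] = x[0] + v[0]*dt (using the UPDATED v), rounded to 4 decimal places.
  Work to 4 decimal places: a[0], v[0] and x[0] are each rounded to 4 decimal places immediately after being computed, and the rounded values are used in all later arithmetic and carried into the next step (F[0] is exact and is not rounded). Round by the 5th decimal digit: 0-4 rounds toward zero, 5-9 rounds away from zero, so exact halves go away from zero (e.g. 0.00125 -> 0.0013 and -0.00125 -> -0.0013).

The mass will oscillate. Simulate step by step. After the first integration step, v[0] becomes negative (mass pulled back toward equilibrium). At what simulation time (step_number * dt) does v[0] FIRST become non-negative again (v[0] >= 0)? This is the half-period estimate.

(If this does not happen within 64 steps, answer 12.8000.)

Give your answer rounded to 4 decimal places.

Step 0: x=[6.0000] v=[0.0000]
Step 1: x=[5.8766] v=[-0.6171]
Step 2: x=[5.6361] v=[-1.2025]
Step 3: x=[5.2909] v=[-1.7261]
Step 4: x=[4.8587] v=[-2.1609]
Step 5: x=[4.3618] v=[-2.4846]
Step 6: x=[3.8257] v=[-2.6805]
Step 7: x=[3.2780] v=[-2.7385]
Step 8: x=[2.7469] v=[-2.6557]
Step 9: x=[2.2596] v=[-2.4363]
Step 10: x=[1.8413] v=[-2.0916]
Step 11: x=[1.5134] v=[-1.6394]
Step 12: x=[1.2928] v=[-1.1028]
Step 13: x=[1.1909] v=[-0.5095]
Step 14: x=[1.2129] v=[0.1100]
First v>=0 after going negative at step 14, time=2.8000

Answer: 2.8000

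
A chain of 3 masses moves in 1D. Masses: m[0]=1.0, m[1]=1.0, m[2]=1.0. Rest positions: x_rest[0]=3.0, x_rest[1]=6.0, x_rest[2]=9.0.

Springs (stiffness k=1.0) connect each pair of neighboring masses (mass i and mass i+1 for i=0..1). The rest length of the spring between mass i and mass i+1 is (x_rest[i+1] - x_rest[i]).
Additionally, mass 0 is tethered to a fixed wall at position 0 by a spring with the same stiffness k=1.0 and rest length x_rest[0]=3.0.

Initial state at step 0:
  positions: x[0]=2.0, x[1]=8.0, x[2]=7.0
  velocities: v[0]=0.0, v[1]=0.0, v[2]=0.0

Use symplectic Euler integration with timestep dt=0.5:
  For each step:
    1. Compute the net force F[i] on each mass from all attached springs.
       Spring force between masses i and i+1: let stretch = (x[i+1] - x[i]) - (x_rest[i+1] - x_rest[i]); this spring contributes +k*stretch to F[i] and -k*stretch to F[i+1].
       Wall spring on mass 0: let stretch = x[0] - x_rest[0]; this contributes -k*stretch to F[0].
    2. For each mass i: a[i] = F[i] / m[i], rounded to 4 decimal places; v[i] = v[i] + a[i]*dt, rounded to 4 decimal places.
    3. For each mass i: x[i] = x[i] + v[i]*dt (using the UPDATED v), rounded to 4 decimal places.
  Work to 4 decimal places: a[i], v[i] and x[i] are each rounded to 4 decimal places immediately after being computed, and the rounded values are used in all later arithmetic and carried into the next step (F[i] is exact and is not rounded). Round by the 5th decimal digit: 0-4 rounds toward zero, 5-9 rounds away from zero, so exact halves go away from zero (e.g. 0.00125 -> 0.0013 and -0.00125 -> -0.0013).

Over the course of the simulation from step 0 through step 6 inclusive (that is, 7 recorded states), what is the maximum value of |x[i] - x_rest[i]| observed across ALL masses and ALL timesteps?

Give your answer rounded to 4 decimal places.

Answer: 2.7187

Derivation:
Step 0: x=[2.0000 8.0000 7.0000] v=[0.0000 0.0000 0.0000]
Step 1: x=[3.0000 6.2500 8.0000] v=[2.0000 -3.5000 2.0000]
Step 2: x=[4.0625 4.1250 9.3125] v=[2.1250 -4.2500 2.6250]
Step 3: x=[4.1250 3.2813 10.0782] v=[0.1250 -1.6875 1.5313]
Step 4: x=[2.9453 4.3477 9.8946] v=[-2.3594 2.1328 -0.3672]
Step 5: x=[1.3799 6.4503 9.0743] v=[-3.1309 4.2051 -1.6407]
Step 6: x=[0.7371 7.9413 8.3480] v=[-1.2857 2.9819 -1.4527]
Max displacement = 2.7187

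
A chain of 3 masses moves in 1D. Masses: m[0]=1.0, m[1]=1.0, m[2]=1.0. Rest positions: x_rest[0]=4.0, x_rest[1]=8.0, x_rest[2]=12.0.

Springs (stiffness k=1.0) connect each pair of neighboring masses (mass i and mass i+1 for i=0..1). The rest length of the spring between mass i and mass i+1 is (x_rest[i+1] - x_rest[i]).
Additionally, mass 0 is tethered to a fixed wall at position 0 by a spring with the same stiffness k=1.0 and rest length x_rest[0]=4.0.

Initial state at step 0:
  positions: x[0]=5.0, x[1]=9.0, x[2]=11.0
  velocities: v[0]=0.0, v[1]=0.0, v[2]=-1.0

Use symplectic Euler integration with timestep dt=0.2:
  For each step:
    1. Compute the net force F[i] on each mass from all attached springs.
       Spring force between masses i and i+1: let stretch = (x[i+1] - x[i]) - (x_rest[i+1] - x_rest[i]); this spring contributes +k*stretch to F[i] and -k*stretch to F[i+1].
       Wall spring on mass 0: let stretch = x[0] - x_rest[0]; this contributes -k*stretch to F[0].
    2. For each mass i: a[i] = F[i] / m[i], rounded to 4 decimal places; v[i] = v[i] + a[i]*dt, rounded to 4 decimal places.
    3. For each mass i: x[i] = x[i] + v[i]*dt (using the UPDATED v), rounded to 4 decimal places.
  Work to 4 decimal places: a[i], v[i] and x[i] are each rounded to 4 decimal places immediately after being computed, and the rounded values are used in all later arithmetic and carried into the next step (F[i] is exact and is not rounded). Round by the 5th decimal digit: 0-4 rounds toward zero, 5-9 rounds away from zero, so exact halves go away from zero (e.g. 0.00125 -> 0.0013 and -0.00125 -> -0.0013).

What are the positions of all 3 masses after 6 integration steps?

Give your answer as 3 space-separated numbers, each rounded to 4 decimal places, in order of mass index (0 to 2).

Answer: 4.1685 7.5791 11.3242

Derivation:
Step 0: x=[5.0000 9.0000 11.0000] v=[0.0000 0.0000 -1.0000]
Step 1: x=[4.9600 8.9200 10.8800] v=[-0.2000 -0.4000 -0.6000]
Step 2: x=[4.8800 8.7600 10.8416] v=[-0.4000 -0.8000 -0.1920]
Step 3: x=[4.7600 8.5281 10.8799] v=[-0.6000 -1.1597 0.1917]
Step 4: x=[4.6003 8.2395 10.9842] v=[-0.7984 -1.4430 0.5213]
Step 5: x=[4.4022 7.9151 11.1387] v=[-0.9906 -1.6219 0.7724]
Step 6: x=[4.1685 7.5791 11.3242] v=[-1.1685 -1.6798 0.9277]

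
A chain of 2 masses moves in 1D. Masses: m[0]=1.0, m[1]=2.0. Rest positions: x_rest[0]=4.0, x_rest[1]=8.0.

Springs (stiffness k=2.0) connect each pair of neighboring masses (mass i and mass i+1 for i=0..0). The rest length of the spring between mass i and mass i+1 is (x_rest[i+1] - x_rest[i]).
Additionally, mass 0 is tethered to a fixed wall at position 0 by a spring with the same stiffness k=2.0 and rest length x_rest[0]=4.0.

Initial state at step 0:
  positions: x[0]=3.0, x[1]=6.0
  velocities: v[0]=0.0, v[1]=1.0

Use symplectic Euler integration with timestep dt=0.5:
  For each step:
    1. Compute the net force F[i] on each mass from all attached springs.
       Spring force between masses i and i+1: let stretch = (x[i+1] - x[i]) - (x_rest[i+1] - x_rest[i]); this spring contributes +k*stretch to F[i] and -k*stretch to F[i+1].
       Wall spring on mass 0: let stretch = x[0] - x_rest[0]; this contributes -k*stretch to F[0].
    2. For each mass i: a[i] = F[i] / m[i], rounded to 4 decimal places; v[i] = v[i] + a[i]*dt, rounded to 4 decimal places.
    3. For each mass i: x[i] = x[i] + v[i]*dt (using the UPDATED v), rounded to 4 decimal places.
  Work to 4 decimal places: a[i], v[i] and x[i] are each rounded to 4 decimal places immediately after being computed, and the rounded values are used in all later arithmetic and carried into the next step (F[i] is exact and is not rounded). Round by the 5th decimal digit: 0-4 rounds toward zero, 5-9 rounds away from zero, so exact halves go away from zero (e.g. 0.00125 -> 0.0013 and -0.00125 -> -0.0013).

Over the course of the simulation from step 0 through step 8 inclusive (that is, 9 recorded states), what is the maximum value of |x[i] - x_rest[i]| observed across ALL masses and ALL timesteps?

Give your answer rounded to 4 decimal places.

Step 0: x=[3.0000 6.0000] v=[0.0000 1.0000]
Step 1: x=[3.0000 6.7500] v=[0.0000 1.5000]
Step 2: x=[3.3750 7.5625] v=[0.7500 1.6250]
Step 3: x=[4.1563 8.3282] v=[1.5625 1.5313]
Step 4: x=[4.9454 9.0509] v=[1.5781 1.4454]
Step 5: x=[5.3145 9.7473] v=[0.7382 1.3927]
Step 6: x=[5.2428 10.3355] v=[-0.1435 1.1763]
Step 7: x=[5.0960 10.6505] v=[-0.2936 0.6300]
Step 8: x=[5.1785 10.5769] v=[0.1649 -0.1473]
Max displacement = 2.6505

Answer: 2.6505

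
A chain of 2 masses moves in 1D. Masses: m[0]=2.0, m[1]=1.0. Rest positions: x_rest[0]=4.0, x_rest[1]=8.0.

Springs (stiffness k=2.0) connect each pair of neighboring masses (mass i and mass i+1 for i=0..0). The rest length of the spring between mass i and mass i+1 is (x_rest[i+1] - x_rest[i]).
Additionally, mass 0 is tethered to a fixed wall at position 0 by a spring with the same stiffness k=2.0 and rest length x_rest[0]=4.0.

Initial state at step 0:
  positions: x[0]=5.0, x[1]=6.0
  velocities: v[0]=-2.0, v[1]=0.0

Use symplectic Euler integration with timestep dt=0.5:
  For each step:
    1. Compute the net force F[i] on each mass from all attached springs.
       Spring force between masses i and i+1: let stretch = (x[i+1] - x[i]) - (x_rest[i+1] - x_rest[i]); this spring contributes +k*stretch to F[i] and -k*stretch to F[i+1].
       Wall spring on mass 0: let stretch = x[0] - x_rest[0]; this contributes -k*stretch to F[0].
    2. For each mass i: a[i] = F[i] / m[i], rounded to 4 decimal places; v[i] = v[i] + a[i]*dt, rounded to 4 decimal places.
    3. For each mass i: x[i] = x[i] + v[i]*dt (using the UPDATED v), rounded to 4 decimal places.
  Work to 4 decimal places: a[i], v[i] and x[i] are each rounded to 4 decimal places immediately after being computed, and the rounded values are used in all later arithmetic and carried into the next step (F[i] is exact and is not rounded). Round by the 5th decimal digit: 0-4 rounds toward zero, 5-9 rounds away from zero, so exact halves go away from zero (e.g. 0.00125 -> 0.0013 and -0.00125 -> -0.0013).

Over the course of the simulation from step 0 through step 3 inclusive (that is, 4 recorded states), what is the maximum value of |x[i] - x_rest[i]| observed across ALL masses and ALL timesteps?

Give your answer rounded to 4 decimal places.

Step 0: x=[5.0000 6.0000] v=[-2.0000 0.0000]
Step 1: x=[3.0000 7.5000] v=[-4.0000 3.0000]
Step 2: x=[1.3750 8.7500] v=[-3.2500 2.5000]
Step 3: x=[1.2500 8.3125] v=[-0.2500 -0.8750]
Max displacement = 2.7500

Answer: 2.7500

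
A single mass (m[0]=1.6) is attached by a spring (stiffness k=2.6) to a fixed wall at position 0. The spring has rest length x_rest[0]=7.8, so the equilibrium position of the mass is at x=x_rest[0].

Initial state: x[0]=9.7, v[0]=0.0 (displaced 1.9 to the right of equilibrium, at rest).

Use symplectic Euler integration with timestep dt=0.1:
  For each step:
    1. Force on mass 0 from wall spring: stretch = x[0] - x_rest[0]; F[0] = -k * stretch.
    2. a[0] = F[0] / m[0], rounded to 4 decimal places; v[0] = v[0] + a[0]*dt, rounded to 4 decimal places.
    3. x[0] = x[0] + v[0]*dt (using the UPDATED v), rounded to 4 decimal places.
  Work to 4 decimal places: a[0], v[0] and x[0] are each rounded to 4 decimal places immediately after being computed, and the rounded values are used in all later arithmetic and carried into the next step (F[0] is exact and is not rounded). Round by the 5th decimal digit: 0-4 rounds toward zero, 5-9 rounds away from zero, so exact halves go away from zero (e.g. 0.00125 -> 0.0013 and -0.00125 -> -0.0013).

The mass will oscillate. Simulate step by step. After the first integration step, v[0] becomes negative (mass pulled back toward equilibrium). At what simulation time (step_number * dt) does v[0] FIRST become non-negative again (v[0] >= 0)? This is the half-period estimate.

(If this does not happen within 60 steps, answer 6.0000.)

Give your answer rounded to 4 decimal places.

Answer: 2.5000

Derivation:
Step 0: x=[9.7000] v=[0.0000]
Step 1: x=[9.6691] v=[-0.3088]
Step 2: x=[9.6079] v=[-0.6125]
Step 3: x=[9.5173] v=[-0.9063]
Step 4: x=[9.3988] v=[-1.1854]
Step 5: x=[9.2543] v=[-1.4452]
Step 6: x=[9.0862] v=[-1.6815]
Step 7: x=[8.8972] v=[-1.8905]
Step 8: x=[8.6903] v=[-2.0688]
Step 9: x=[8.4690] v=[-2.2135]
Step 10: x=[8.2368] v=[-2.3222]
Step 11: x=[7.9975] v=[-2.3932]
Step 12: x=[7.7550] v=[-2.4253]
Step 13: x=[7.5132] v=[-2.4180]
Step 14: x=[7.2761] v=[-2.3714]
Step 15: x=[7.0475] v=[-2.2863]
Step 16: x=[6.8311] v=[-2.1640]
Step 17: x=[6.6304] v=[-2.0066]
Step 18: x=[6.4488] v=[-1.8165]
Step 19: x=[6.2891] v=[-1.5969]
Step 20: x=[6.1540] v=[-1.3514]
Step 21: x=[6.0456] v=[-1.0839]
Step 22: x=[5.9657] v=[-0.7988]
Step 23: x=[5.9156] v=[-0.5007]
Step 24: x=[5.8962] v=[-0.1945]
Step 25: x=[5.9077] v=[0.1149]
First v>=0 after going negative at step 25, time=2.5000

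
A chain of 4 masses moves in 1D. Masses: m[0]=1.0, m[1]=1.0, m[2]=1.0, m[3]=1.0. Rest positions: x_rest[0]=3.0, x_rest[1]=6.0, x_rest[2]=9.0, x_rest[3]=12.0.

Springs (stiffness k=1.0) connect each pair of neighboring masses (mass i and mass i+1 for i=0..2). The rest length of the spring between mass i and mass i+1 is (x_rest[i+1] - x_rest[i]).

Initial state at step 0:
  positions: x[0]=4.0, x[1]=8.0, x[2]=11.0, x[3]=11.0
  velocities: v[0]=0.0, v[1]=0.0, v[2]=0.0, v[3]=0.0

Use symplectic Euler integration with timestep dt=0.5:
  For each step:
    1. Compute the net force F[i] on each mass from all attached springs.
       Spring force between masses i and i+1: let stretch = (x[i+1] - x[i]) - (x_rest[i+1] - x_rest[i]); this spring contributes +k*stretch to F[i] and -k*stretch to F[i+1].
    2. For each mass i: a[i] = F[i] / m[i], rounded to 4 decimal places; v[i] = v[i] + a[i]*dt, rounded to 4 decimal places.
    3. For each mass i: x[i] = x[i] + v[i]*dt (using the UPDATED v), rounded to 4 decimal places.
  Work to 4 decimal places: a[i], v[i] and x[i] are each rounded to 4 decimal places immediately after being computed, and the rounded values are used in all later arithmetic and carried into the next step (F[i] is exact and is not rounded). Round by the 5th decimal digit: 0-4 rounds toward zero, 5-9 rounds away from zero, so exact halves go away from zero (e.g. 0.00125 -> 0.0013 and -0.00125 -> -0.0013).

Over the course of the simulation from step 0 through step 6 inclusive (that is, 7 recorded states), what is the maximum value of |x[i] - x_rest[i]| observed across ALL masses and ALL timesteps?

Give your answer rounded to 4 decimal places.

Answer: 2.2657

Derivation:
Step 0: x=[4.0000 8.0000 11.0000 11.0000] v=[0.0000 0.0000 0.0000 0.0000]
Step 1: x=[4.2500 7.7500 10.2500 11.7500] v=[0.5000 -0.5000 -1.5000 1.5000]
Step 2: x=[4.6250 7.2500 9.2500 12.8750] v=[0.7500 -1.0000 -2.0000 2.2500]
Step 3: x=[4.9063 6.5938 8.6563 13.8438] v=[0.5625 -1.3125 -1.1875 1.9375]
Step 4: x=[4.8594 6.0313 8.8438 14.2657] v=[-0.0938 -1.1250 0.3750 0.8438]
Step 5: x=[4.3555 5.8790 9.6837 14.0821] v=[-1.0079 -0.3047 1.6797 -0.3672]
Step 6: x=[3.4824 6.2970 10.6720 13.5489] v=[-1.7462 0.8359 1.9766 -1.0664]
Max displacement = 2.2657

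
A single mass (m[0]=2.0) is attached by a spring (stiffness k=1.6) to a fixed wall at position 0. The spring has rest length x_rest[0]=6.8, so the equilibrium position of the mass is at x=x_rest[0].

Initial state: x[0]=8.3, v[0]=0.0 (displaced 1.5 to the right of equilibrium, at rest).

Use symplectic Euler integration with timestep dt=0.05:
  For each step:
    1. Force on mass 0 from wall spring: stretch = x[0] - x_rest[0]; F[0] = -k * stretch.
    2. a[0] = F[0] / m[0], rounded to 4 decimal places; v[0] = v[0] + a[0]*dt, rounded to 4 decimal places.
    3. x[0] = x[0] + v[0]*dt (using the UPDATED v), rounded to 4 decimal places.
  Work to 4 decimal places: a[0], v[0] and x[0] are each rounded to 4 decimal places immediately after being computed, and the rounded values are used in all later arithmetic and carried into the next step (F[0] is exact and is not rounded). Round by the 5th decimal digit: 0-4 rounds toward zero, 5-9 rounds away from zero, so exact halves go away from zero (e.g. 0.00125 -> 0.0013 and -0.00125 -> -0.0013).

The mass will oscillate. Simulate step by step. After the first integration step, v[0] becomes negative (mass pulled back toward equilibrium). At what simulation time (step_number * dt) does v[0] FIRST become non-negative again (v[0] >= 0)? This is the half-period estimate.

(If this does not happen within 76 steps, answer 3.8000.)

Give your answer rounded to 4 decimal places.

Answer: 3.5500

Derivation:
Step 0: x=[8.3000] v=[0.0000]
Step 1: x=[8.2970] v=[-0.0600]
Step 2: x=[8.2910] v=[-0.1199]
Step 3: x=[8.2820] v=[-0.1795]
Step 4: x=[8.2701] v=[-0.2388]
Step 5: x=[8.2552] v=[-0.2976]
Step 6: x=[8.2374] v=[-0.3558]
Step 7: x=[8.2167] v=[-0.4133]
Step 8: x=[8.1932] v=[-0.4700]
Step 9: x=[8.1669] v=[-0.5257]
Step 10: x=[8.1379] v=[-0.5804]
Step 11: x=[8.1062] v=[-0.6339]
Step 12: x=[8.0719] v=[-0.6862]
Step 13: x=[8.0350] v=[-0.7371]
Step 14: x=[7.9957] v=[-0.7865]
Step 15: x=[7.9540] v=[-0.8343]
Step 16: x=[7.9100] v=[-0.8805]
Step 17: x=[7.8638] v=[-0.9249]
Step 18: x=[7.8154] v=[-0.9675]
Step 19: x=[7.7650] v=[-1.0081]
Step 20: x=[7.7127] v=[-1.0467]
Step 21: x=[7.6585] v=[-1.0832]
Step 22: x=[7.6026] v=[-1.1175]
Step 23: x=[7.5451] v=[-1.1496]
Step 24: x=[7.4861] v=[-1.1794]
Step 25: x=[7.4258] v=[-1.2068]
Step 26: x=[7.3642] v=[-1.2318]
Step 27: x=[7.3015] v=[-1.2544]
Step 28: x=[7.2378] v=[-1.2745]
Step 29: x=[7.1732] v=[-1.2920]
Step 30: x=[7.1079] v=[-1.3069]
Step 31: x=[7.0419] v=[-1.3192]
Step 32: x=[6.9755] v=[-1.3289]
Step 33: x=[6.9087] v=[-1.3359]
Step 34: x=[6.8417] v=[-1.3403]
Step 35: x=[6.7746] v=[-1.3420]
Step 36: x=[6.7076] v=[-1.3410]
Step 37: x=[6.6407] v=[-1.3373]
Step 38: x=[6.5742] v=[-1.3309]
Step 39: x=[6.5081] v=[-1.3219]
Step 40: x=[6.4426] v=[-1.3102]
Step 41: x=[6.3778] v=[-1.2959]
Step 42: x=[6.3139] v=[-1.2790]
Step 43: x=[6.2509] v=[-1.2596]
Step 44: x=[6.1890] v=[-1.2376]
Step 45: x=[6.1283] v=[-1.2132]
Step 46: x=[6.0690] v=[-1.1863]
Step 47: x=[6.0111] v=[-1.1571]
Step 48: x=[5.9548] v=[-1.1255]
Step 49: x=[5.9002] v=[-1.0917]
Step 50: x=[5.8474] v=[-1.0557]
Step 51: x=[5.7965] v=[-1.0176]
Step 52: x=[5.7476] v=[-0.9775]
Step 53: x=[5.7008] v=[-0.9354]
Step 54: x=[5.6562] v=[-0.8914]
Step 55: x=[5.6139] v=[-0.8457]
Step 56: x=[5.5740] v=[-0.7983]
Step 57: x=[5.5365] v=[-0.7493]
Step 58: x=[5.5016] v=[-0.6988]
Step 59: x=[5.4693] v=[-0.6469]
Step 60: x=[5.4396] v=[-0.5937]
Step 61: x=[5.4126] v=[-0.5393]
Step 62: x=[5.3884] v=[-0.4838]
Step 63: x=[5.3670] v=[-0.4273]
Step 64: x=[5.3485] v=[-0.3700]
Step 65: x=[5.3329] v=[-0.3119]
Step 66: x=[5.3202] v=[-0.2532]
Step 67: x=[5.3105] v=[-0.1940]
Step 68: x=[5.3038] v=[-0.1344]
Step 69: x=[5.3001] v=[-0.0746]
Step 70: x=[5.2994] v=[-0.0146]
Step 71: x=[5.3017] v=[0.0454]
First v>=0 after going negative at step 71, time=3.5500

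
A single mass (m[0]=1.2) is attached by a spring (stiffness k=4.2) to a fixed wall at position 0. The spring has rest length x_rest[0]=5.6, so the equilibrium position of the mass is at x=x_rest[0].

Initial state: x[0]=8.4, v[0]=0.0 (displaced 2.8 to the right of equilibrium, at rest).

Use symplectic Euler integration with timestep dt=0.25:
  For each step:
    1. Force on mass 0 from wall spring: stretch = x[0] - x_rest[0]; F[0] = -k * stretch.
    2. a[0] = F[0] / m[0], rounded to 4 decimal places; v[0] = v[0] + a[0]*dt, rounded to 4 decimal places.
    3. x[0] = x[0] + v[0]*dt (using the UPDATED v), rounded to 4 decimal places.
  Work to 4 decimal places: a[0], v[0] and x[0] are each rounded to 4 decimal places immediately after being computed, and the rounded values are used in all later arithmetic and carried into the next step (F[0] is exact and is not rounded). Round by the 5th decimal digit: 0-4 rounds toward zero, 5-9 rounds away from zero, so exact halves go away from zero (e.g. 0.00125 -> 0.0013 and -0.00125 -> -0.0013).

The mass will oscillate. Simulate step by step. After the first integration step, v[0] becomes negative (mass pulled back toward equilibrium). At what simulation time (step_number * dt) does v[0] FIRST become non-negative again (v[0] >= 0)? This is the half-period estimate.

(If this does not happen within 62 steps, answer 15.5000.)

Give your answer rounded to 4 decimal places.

Step 0: x=[8.4000] v=[0.0000]
Step 1: x=[7.7875] v=[-2.4500]
Step 2: x=[6.6965] v=[-4.3641]
Step 3: x=[5.3656] v=[-5.3236]
Step 4: x=[4.0860] v=[-5.1185]
Step 5: x=[3.1376] v=[-3.7938]
Step 6: x=[2.7278] v=[-1.6392]
Step 7: x=[2.9463] v=[0.8740]
First v>=0 after going negative at step 7, time=1.7500

Answer: 1.7500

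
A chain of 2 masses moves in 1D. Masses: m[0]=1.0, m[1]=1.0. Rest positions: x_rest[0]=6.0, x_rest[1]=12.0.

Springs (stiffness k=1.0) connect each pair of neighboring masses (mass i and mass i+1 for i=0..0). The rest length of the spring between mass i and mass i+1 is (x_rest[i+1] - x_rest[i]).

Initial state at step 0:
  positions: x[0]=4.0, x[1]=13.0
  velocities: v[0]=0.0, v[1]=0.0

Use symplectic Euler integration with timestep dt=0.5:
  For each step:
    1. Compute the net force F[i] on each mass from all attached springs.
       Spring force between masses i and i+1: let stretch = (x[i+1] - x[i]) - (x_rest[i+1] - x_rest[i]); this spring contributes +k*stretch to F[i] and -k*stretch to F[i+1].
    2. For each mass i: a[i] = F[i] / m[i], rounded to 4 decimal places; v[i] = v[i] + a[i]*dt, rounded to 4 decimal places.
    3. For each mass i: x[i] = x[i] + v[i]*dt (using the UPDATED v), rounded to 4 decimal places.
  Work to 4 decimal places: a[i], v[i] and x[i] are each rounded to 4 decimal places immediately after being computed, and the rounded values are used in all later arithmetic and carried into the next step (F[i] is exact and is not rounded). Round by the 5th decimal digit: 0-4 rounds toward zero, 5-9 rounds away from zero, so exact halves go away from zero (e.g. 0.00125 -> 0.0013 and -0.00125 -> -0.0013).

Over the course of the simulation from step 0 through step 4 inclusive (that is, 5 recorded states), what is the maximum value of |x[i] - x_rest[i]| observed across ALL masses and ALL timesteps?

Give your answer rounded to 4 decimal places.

Step 0: x=[4.0000 13.0000] v=[0.0000 0.0000]
Step 1: x=[4.7500 12.2500] v=[1.5000 -1.5000]
Step 2: x=[5.8750 11.1250] v=[2.2500 -2.2500]
Step 3: x=[6.8125 10.1875] v=[1.8750 -1.8750]
Step 4: x=[7.0938 9.9063] v=[0.5625 -0.5625]
Max displacement = 2.0937

Answer: 2.0937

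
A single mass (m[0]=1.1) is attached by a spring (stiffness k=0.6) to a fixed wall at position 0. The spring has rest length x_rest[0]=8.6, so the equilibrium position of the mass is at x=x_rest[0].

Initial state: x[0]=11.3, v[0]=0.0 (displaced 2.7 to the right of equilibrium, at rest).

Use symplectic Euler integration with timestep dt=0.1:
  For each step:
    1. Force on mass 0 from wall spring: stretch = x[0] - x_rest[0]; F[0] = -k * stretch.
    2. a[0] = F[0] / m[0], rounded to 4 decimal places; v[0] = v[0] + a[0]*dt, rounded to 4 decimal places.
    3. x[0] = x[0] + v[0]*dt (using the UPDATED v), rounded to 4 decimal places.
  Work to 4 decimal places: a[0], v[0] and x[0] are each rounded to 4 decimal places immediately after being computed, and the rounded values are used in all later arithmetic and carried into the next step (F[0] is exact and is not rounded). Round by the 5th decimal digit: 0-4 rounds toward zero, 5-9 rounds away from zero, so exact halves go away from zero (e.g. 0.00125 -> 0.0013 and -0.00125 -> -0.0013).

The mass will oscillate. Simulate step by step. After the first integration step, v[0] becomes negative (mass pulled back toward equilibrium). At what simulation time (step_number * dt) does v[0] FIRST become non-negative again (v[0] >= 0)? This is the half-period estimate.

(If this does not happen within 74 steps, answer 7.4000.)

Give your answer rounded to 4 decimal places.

Step 0: x=[11.3000] v=[0.0000]
Step 1: x=[11.2853] v=[-0.1473]
Step 2: x=[11.2559] v=[-0.2938]
Step 3: x=[11.2120] v=[-0.4387]
Step 4: x=[11.1539] v=[-0.5812]
Step 5: x=[11.0819] v=[-0.7205]
Step 6: x=[10.9963] v=[-0.8559]
Step 7: x=[10.8976] v=[-0.9866]
Step 8: x=[10.7864] v=[-1.1119]
Step 9: x=[10.6633] v=[-1.2312]
Step 10: x=[10.5289] v=[-1.3437]
Step 11: x=[10.3840] v=[-1.4489]
Step 12: x=[10.2294] v=[-1.5462]
Step 13: x=[10.0659] v=[-1.6351]
Step 14: x=[9.8944] v=[-1.7151]
Step 15: x=[9.7158] v=[-1.7857]
Step 16: x=[9.5311] v=[-1.8466]
Step 17: x=[9.3414] v=[-1.8974]
Step 18: x=[9.1476] v=[-1.9378]
Step 19: x=[8.9508] v=[-1.9677]
Step 20: x=[8.7521] v=[-1.9868]
Step 21: x=[8.5526] v=[-1.9951]
Step 22: x=[8.3534] v=[-1.9925]
Step 23: x=[8.1555] v=[-1.9791]
Step 24: x=[7.9600] v=[-1.9549]
Step 25: x=[7.7680] v=[-1.9200]
Step 26: x=[7.5805] v=[-1.8746]
Step 27: x=[7.3986] v=[-1.8190]
Step 28: x=[7.2233] v=[-1.7535]
Step 29: x=[7.0555] v=[-1.6784]
Step 30: x=[6.8961] v=[-1.5942]
Step 31: x=[6.7460] v=[-1.5013]
Step 32: x=[6.6060] v=[-1.4002]
Step 33: x=[6.4769] v=[-1.2914]
Step 34: x=[6.3593] v=[-1.1756]
Step 35: x=[6.2540] v=[-1.0534]
Step 36: x=[6.1615] v=[-0.9254]
Step 37: x=[6.0823] v=[-0.7924]
Step 38: x=[6.0168] v=[-0.6551]
Step 39: x=[5.9654] v=[-0.5142]
Step 40: x=[5.9284] v=[-0.3705]
Step 41: x=[5.9059] v=[-0.2248]
Step 42: x=[5.8981] v=[-0.0779]
Step 43: x=[5.9051] v=[0.0695]
First v>=0 after going negative at step 43, time=4.3000

Answer: 4.3000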